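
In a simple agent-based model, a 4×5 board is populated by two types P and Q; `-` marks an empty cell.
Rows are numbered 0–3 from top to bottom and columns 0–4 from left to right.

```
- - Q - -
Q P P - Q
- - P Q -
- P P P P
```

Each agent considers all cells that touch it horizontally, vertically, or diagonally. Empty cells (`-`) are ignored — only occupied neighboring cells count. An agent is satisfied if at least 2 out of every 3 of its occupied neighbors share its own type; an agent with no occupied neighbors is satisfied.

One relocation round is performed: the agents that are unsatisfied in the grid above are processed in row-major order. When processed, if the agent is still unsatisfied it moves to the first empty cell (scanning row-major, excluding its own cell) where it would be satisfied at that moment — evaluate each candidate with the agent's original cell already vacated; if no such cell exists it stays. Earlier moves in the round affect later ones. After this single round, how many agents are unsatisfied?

0

Initially unsatisfied (in order): (0,2), (1,0), (1,1), (1,2), (2,3), (3,4).
  (0,2) → (0,4).
  (1,0) → (0,3).
  (1,1): now satisfied by earlier moves; stays.
  (1,2) → (0,0).
  (2,3) → (1,3).
  (3,4): now satisfied by earlier moves; stays.
Resulting grid:
P - - Q Q
- P - Q Q
- - P - -
- P P P P
All satisfied now.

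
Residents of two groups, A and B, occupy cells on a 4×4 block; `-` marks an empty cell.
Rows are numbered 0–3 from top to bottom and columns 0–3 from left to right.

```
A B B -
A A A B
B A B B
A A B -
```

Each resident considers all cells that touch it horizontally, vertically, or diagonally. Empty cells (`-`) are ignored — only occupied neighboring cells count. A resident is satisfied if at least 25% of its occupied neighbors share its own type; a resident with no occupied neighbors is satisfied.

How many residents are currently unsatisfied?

(0,0)A 2/3 satisfied
(0,1)B 1/5 not
(0,2)B 2/4 satisfied
(1,0)A 3/5 satisfied
(1,1)A 4/8 satisfied
(1,2)A 2/7 satisfied
(1,3)B 3/4 satisfied
(2,0)B 0/5 not
(2,1)A 5/8 satisfied
(2,2)B 3/7 satisfied
(2,3)B 3/4 satisfied
(3,0)A 2/3 satisfied
(3,1)A 2/5 satisfied
(3,2)B 2/4 satisfied
Unsatisfied: (0,1), (2,0) — 2 in total.

2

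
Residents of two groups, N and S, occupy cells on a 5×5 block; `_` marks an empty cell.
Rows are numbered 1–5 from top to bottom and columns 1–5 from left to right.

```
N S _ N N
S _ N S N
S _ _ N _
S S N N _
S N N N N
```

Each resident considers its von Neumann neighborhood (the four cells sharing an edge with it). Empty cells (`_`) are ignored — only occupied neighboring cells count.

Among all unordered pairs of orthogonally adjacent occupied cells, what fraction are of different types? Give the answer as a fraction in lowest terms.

9/22

Scan each occupied cell's neighbors to the right and below so each pair is counted once.
Row 1: N(1,1)–S(1,2)≠ N(1,1)–S(2,1)≠ N(1,4)–N(1,5)= N(1,4)–S(2,4)≠ N(1,5)–N(2,5)=  → 3/5 unlike.
Row 2: S(2,1)–S(3,1)= N(2,3)–S(2,4)≠ S(2,4)–N(2,5)≠ S(2,4)–N(3,4)≠  → 3/4 unlike.
Row 3: S(3,1)–S(4,1)= N(3,4)–N(4,4)=  → 0/2 unlike.
Row 4: S(4,1)–S(4,2)= S(4,1)–S(5,1)= S(4,2)–N(4,3)≠ S(4,2)–N(5,2)≠ N(4,3)–N(4,4)= N(4,3)–N(5,3)= N(4,4)–N(5,4)=  → 2/7 unlike.
Row 5: S(5,1)–N(5,2)≠ N(5,2)–N(5,3)= N(5,3)–N(5,4)= N(5,4)–N(5,5)=  → 1/4 unlike.
Total adjacent occupied pairs: 22; unlike-type pairs: 9.
9/22 is already in lowest terms.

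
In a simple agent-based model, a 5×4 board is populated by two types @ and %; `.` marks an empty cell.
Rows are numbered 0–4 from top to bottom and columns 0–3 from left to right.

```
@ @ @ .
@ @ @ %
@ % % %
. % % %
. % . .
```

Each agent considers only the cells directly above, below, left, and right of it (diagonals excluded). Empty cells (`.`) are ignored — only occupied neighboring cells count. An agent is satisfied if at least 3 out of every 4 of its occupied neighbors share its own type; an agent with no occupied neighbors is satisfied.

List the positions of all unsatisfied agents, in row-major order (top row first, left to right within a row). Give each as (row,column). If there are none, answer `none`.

(0,0)@ 2/2 satisfied
(0,1)@ 3/3 satisfied
(0,2)@ 2/2 satisfied
(1,0)@ 3/3 satisfied
(1,1)@ 3/4 satisfied
(1,2)@ 2/4 not
(1,3)% 1/2 not
(2,0)@ 1/2 not
(2,1)% 2/4 not
(2,2)% 3/4 satisfied
(2,3)% 3/3 satisfied
(3,1)% 3/3 satisfied
(3,2)% 3/3 satisfied
(3,3)% 2/2 satisfied
(4,1)% 1/1 satisfied

(1,2), (1,3), (2,0), (2,1)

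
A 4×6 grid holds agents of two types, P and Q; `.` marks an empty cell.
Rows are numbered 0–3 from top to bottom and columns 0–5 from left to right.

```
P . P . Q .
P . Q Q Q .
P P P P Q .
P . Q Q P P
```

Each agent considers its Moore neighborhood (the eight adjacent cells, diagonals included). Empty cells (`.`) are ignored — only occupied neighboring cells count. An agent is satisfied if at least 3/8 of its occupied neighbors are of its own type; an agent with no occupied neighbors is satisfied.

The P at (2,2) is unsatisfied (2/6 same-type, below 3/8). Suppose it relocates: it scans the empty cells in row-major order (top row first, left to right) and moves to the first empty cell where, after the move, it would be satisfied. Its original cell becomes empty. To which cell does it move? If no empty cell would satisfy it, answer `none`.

(0,1)

Vacating (2,2). Empty cells in order:
  (0,1): 3/4 same-type → satisfied — stop here.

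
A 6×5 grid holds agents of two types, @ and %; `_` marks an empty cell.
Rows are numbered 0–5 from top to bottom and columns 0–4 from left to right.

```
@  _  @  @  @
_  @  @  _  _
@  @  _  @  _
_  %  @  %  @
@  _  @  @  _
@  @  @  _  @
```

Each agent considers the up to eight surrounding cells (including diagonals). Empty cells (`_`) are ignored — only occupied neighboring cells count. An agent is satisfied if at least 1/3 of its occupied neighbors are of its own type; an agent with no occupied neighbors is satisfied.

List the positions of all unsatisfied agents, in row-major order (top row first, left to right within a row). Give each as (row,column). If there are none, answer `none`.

(3,1), (3,3)

(0,0)@ 1/1 satisfied
(0,2)@ 3/3 satisfied
(0,3)@ 3/3 satisfied
(0,4)@ 1/1 satisfied
(1,1)@ 5/5 satisfied
(1,2)@ 5/5 satisfied
(2,0)@ 2/3 satisfied
(2,1)@ 4/5 satisfied
(2,3)@ 3/4 satisfied
(3,1)% 0/5 not
(3,2)@ 4/6 satisfied
(3,3)% 0/5 not
(3,4)@ 2/3 satisfied
(4,0)@ 2/3 satisfied
(4,2)@ 4/6 satisfied
(4,3)@ 5/6 satisfied
(5,0)@ 2/2 satisfied
(5,1)@ 4/4 satisfied
(5,2)@ 3/3 satisfied
(5,4)@ 1/1 satisfied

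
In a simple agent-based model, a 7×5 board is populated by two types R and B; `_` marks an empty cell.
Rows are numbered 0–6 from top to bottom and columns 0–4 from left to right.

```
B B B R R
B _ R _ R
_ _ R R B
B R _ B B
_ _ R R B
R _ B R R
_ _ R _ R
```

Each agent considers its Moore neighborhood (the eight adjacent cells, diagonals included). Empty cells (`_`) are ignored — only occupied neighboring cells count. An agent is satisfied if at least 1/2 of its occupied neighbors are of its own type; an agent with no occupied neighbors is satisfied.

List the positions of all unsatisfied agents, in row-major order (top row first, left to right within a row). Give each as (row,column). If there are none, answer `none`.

(0,2), (3,0), (3,3), (4,3), (4,4), (5,2)

(0,0)B 2/2 satisfied
(0,1)B 3/4 satisfied
(0,2)B 1/3 not
(0,3)R 3/4 satisfied
(0,4)R 2/2 satisfied
(1,0)B 2/2 satisfied
(1,2)R 3/5 satisfied
(1,4)R 3/4 satisfied
(2,2)R 3/4 satisfied
(2,3)R 3/6 satisfied
(2,4)B 2/4 satisfied
(3,0)B 0/1 not
(3,1)R 2/3 satisfied
(3,3)B 3/7 not
(3,4)B 3/5 satisfied
(4,2)R 3/5 satisfied
(4,3)R 3/7 not
(4,4)B 2/5 not
(5,0)R 0/0 satisfied
(5,2)B 0/4 not
(5,3)R 5/7 satisfied
(5,4)R 3/4 satisfied
(6,2)R 1/2 satisfied
(6,4)R 2/2 satisfied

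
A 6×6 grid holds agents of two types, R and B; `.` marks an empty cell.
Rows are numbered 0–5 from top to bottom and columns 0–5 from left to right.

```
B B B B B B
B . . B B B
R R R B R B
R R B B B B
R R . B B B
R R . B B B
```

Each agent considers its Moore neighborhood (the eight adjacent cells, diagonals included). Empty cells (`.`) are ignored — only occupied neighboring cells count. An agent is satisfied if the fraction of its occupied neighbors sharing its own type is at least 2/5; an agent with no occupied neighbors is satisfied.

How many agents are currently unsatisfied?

2

Row 0: (0,0)B 2/2 ok · (0,1)B 3/3 ok · (0,2)B 3/3 ok · (0,3)B 4/4 ok · (0,4)B 5/5 ok · (0,5)B 3/3 ok
Row 1: (1,0)B 2/4 ok · (1,3)B 5/7 ok · (1,4)B 7/8 ok · (1,5)B 4/5 ok
Row 2: (2,0)R 3/4 ok · (2,1)R 4/6 ok · (2,2)R 2/6 unhappy · (2,3)B 5/7 ok · (2,4)R 0/8 unhappy · (2,5)B 4/5 ok
Row 3: (3,0)R 5/5 ok · (3,1)R 6/7 ok · (3,2)B 3/7 ok · (3,3)B 5/7 ok · (3,4)B 7/8 ok · (3,5)B 4/5 ok
Row 4: (4,0)R 5/5 ok · (4,1)R 5/6 ok · (4,3)B 6/6 ok · (4,4)B 8/8 ok · (4,5)B 5/5 ok
Row 5: (5,0)R 3/3 ok · (5,1)R 3/3 ok · (5,3)B 3/3 ok · (5,4)B 5/5 ok · (5,5)B 3/3 ok
Unsatisfied: (2,2), (2,4) — 2 in total.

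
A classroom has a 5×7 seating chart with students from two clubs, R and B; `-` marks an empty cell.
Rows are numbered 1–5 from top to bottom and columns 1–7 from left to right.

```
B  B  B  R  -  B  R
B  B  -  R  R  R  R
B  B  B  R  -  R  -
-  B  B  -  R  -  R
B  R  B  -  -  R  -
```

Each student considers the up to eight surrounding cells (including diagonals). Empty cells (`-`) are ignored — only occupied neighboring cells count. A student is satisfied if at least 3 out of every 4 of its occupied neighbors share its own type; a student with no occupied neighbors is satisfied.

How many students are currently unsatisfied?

(1,1)B 3/3 satisfied
(1,2)B 4/4 satisfied
(1,3)B 2/4 not
(1,4)R 2/3 not
(1,6)B 0/4 not
(1,7)R 2/3 not
(2,1)B 5/5 satisfied
(2,2)B 7/7 satisfied
(2,4)R 3/5 not
(2,5)R 5/6 satisfied
(2,6)R 4/5 satisfied
(2,7)R 3/4 satisfied
(3,1)B 4/4 satisfied
(3,2)B 6/6 satisfied
(3,3)B 4/6 not
(3,4)R 3/5 not
(3,6)R 5/5 satisfied
(4,2)B 6/7 satisfied
(4,3)B 4/6 not
(4,5)R 3/3 satisfied
(4,7)R 2/2 satisfied
(5,1)B 1/2 not
(5,2)R 0/4 not
(5,3)B 2/3 not
(5,6)R 2/2 satisfied
Unsatisfied: (1,3), (1,4), (1,6), (1,7), (2,4), (3,3), (3,4), (4,3), (5,1), (5,2), (5,3) — 11 in total.

11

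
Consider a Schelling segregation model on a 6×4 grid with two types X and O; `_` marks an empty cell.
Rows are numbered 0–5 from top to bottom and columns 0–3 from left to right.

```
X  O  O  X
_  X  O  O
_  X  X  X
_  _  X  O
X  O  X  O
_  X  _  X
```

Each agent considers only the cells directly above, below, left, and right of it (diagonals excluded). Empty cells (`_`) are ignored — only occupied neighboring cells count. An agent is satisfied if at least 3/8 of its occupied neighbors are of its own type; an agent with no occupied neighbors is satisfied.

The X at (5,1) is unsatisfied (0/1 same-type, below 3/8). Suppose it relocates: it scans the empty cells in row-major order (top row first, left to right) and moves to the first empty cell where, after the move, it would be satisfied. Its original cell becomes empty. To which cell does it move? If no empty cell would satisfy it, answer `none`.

(1,0)

Vacating (5,1). Empty cells in order:
  (1,0): 2/2 same-type → satisfied — stop here.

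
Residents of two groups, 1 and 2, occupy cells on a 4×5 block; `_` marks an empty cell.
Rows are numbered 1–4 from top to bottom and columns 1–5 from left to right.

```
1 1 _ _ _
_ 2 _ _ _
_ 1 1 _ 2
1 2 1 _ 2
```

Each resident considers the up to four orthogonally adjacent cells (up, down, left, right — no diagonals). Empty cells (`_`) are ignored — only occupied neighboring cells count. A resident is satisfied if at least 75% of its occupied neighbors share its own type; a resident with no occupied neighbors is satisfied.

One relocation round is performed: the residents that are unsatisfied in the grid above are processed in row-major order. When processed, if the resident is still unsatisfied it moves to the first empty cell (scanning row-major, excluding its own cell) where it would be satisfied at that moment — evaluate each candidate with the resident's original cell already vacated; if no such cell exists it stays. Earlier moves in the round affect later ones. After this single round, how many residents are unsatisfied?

Initially unsatisfied (in order): (1,2), (2,2), (3,2), (4,1), (4,2), (4,3).
  (1,2) → (1,3).
  (2,2) → (1,5).
  (3,2) → (1,2).
  (4,1) → (2,1).
  (4,2) → (2,4).
  (4,3): now satisfied by earlier moves; stays.
Resulting grid:
1 1 1 _ 2
1 _ _ 2 _
_ _ 1 _ 2
_ _ 1 _ 2
All satisfied now.

0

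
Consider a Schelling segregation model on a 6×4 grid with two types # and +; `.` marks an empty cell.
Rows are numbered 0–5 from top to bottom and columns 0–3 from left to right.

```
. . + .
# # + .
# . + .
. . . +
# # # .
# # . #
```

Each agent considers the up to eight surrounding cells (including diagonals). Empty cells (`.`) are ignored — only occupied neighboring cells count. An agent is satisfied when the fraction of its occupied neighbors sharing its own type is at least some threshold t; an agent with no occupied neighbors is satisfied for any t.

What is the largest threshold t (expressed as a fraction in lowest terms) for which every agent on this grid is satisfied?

2/5

Row 0: (0,2)+ 1/2
Row 1: (1,0)# 2/2 · (1,1)# 2/5 · (1,2)+ 2/3
Row 2: (2,0)# 2/2 · (2,2)+ 2/3
Row 3: (3,3)+ 1/2
Row 4: (4,0)# 3/3 · (4,1)# 4/4 · (4,2)# 3/4
Row 5: (5,0)# 3/3 · (5,1)# 4/4 · (5,3)# 1/1
The smallest same-type fraction is 2/5 at (1,1), which reduces to 2/5. Any threshold above that leaves this agent unsatisfied.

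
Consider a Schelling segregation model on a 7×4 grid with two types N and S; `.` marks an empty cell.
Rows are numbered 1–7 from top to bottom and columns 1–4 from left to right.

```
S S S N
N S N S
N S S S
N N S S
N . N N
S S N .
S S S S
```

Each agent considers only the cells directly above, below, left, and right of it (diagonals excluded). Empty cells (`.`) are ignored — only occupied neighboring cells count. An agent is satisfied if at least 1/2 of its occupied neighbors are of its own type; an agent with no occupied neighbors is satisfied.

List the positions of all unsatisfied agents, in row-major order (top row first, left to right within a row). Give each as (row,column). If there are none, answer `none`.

(1,1)S 1/2 ✓
(1,2)S 3/3 ✓
(1,3)S 1/3 ✗
(1,4)N 0/2 ✗
(2,1)N 1/3 ✗
(2,2)S 2/4 ✓
(2,3)N 0/4 ✗
(2,4)S 1/3 ✗
(3,1)N 2/3 ✓
(3,2)S 2/4 ✓
(3,3)S 3/4 ✓
(3,4)S 3/3 ✓
(4,1)N 3/3 ✓
(4,2)N 1/3 ✗
(4,3)S 2/4 ✓
(4,4)S 2/3 ✓
(5,1)N 1/2 ✓
(5,3)N 2/3 ✓
(5,4)N 1/2 ✓
(6,1)S 2/3 ✓
(6,2)S 2/3 ✓
(6,3)N 1/3 ✗
(7,1)S 2/2 ✓
(7,2)S 3/3 ✓
(7,3)S 2/3 ✓
(7,4)S 1/1 ✓

(1,3), (1,4), (2,1), (2,3), (2,4), (4,2), (6,3)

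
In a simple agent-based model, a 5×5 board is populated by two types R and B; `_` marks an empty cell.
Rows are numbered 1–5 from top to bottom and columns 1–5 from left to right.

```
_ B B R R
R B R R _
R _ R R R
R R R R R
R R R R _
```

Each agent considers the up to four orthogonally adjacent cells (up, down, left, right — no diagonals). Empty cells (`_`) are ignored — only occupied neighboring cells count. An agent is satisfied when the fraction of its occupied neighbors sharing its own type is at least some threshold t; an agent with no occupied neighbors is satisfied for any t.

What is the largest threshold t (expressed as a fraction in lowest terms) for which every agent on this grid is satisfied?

1/3

Row 1: (1,2)B 2/2 · (1,3)B 1/3 · (1,4)R 2/3 · (1,5)R 1/1
Row 2: (2,1)R 1/2 · (2,2)B 1/3 · (2,3)R 2/4 · (2,4)R 3/3
Row 3: (3,1)R 2/2 · (3,3)R 3/3 · (3,4)R 4/4 · (3,5)R 2/2
Row 4: (4,1)R 3/3 · (4,2)R 3/3 · (4,3)R 4/4 · (4,4)R 4/4 · (4,5)R 2/2
Row 5: (5,1)R 2/2 · (5,2)R 3/3 · (5,3)R 3/3 · (5,4)R 2/2
The smallest same-type fraction is 1/3 at (1,3), which reduces to 1/3. Any threshold above that leaves this agent unsatisfied.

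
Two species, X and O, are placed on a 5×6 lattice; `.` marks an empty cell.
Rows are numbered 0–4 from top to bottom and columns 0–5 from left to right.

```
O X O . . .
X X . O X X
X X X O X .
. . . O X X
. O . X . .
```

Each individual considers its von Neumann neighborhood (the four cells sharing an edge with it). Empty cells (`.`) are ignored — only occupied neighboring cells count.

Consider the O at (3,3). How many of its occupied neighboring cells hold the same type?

Occupied neighbors of (3,3): (2,3)=O, (4,3)=X, (3,4)=X.
Same type (O): 1 of 3.

1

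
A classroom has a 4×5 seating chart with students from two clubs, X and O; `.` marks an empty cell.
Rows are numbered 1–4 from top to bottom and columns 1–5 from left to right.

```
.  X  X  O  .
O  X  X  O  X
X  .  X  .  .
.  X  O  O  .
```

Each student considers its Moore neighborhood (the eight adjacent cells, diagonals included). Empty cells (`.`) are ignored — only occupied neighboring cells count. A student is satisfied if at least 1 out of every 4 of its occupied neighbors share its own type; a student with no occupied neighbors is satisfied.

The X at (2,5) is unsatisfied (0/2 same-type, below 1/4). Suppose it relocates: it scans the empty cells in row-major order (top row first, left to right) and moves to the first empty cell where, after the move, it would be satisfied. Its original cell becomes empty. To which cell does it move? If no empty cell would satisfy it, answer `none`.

(1,1)

Vacating (2,5). Empty cells in order:
  (1,1): 2/3 same-type → satisfied — stop here.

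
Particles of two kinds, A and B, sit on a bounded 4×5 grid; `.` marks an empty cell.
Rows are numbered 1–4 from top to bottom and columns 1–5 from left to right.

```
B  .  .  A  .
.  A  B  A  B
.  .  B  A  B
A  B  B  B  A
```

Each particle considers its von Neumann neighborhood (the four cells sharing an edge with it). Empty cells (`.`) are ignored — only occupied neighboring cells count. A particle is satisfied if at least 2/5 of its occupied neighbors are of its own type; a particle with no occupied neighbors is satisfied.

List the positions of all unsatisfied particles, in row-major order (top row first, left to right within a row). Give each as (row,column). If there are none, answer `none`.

(1,1)B 0/0 ok
(1,4)A 1/1 ok
(2,2)A 0/1 unhappy
(2,3)B 1/3 unhappy
(2,4)A 2/4 ok
(2,5)B 1/2 ok
(3,3)B 2/3 ok
(3,4)A 1/4 unhappy
(3,5)B 1/3 unhappy
(4,1)A 0/1 unhappy
(4,2)B 1/2 ok
(4,3)B 3/3 ok
(4,4)B 1/3 unhappy
(4,5)A 0/2 unhappy

(2,2), (2,3), (3,4), (3,5), (4,1), (4,4), (4,5)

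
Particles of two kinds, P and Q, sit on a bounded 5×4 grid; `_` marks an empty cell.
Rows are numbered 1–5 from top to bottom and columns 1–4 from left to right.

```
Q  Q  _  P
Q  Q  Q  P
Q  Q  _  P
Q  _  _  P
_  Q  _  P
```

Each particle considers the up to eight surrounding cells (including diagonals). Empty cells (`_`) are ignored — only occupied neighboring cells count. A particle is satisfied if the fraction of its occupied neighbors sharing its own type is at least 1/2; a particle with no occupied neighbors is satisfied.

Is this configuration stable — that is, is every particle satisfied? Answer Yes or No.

Yes

(1,1)Q 3/3 satisfied
(1,2)Q 4/4 satisfied
(1,4)P 1/2 satisfied
(2,1)Q 5/5 satisfied
(2,2)Q 6/6 satisfied
(2,3)Q 3/6 satisfied
(2,4)P 2/3 satisfied
(3,1)Q 4/4 satisfied
(3,2)Q 5/5 satisfied
(3,4)P 2/3 satisfied
(4,1)Q 3/3 satisfied
(4,4)P 2/2 satisfied
(5,2)Q 1/1 satisfied
(5,4)P 1/1 satisfied
All meet the threshold, so the configuration is stable.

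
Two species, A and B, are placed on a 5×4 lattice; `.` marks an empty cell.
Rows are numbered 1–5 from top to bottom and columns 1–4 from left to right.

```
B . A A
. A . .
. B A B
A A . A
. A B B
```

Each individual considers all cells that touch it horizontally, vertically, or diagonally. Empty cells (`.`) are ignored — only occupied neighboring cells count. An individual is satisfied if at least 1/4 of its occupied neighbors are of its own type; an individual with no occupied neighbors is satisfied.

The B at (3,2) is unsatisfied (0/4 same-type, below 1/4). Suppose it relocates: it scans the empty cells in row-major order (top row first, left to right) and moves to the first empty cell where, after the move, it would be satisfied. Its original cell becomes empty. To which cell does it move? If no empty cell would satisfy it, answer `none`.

(1,2)

Vacating (3,2). Empty cells in order:
  (1,2): 1/3 same-type → satisfied — stop here.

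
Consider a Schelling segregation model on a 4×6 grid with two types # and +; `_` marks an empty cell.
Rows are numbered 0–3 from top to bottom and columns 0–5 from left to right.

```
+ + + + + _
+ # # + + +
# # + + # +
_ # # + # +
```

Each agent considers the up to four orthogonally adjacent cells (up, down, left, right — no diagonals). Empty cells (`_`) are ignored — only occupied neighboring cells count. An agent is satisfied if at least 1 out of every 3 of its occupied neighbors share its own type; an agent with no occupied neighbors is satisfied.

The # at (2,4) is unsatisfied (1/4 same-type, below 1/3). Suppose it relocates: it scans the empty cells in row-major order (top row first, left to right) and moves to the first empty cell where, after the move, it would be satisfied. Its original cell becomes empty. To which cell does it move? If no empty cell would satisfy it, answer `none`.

(3,0)

Vacating (2,4). Empty cells in order:
  (0,5): 0/2 same-type → still unsatisfied.
  (3,0): 2/2 same-type → satisfied — stop here.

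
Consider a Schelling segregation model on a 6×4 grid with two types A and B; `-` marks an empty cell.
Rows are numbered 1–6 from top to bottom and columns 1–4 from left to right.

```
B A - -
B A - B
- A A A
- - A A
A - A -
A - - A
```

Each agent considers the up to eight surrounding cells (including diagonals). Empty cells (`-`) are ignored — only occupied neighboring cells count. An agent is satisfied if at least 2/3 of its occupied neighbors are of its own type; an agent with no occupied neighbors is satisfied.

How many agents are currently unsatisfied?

5

(1,1)B 1/3 not
(1,2)A 1/3 not
(2,1)B 1/4 not
(2,2)A 3/5 not
(2,4)B 0/2 not
(3,2)A 3/4 satisfied
(3,3)A 5/6 satisfied
(3,4)A 3/4 satisfied
(4,3)A 5/5 satisfied
(4,4)A 4/4 satisfied
(5,1)A 1/1 satisfied
(5,3)A 3/3 satisfied
(6,1)A 1/1 satisfied
(6,4)A 1/1 satisfied
Unsatisfied: (1,1), (1,2), (2,1), (2,2), (2,4) — 5 in total.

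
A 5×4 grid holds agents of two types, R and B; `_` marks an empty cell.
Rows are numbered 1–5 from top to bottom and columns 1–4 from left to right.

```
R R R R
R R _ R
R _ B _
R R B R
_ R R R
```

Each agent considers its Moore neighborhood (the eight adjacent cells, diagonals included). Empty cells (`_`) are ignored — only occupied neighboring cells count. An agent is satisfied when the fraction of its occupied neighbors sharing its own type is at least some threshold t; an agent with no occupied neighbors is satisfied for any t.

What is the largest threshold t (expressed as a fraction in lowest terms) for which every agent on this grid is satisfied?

(1,1)R 3/3
(1,2)R 4/4
(1,3)R 4/4
(1,4)R 2/2
(2,1)R 4/4
(2,2)R 5/6
(2,4)R 2/3
(3,1)R 4/4
(3,3)B 1/5
(4,1)R 3/3
(4,2)R 4/6
(4,3)B 1/6
(4,4)R 2/4
(5,2)R 3/4
(5,3)R 4/5
(5,4)R 2/3
The smallest same-type fraction is 1/6 at (4,3), which reduces to 1/6. Any threshold above that leaves this agent unsatisfied.

1/6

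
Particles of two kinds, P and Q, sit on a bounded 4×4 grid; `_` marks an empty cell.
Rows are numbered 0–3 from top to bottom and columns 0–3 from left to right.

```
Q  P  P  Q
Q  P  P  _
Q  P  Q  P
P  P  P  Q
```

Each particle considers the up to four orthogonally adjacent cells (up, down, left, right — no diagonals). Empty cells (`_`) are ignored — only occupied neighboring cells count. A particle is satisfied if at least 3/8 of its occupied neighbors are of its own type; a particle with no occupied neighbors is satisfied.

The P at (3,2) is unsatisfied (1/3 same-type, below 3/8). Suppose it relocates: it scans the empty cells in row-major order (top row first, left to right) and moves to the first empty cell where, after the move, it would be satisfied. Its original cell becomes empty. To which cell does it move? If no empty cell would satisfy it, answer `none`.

(1,3)

Vacating (3,2). Empty cells in order:
  (1,3): 2/3 same-type → satisfied — stop here.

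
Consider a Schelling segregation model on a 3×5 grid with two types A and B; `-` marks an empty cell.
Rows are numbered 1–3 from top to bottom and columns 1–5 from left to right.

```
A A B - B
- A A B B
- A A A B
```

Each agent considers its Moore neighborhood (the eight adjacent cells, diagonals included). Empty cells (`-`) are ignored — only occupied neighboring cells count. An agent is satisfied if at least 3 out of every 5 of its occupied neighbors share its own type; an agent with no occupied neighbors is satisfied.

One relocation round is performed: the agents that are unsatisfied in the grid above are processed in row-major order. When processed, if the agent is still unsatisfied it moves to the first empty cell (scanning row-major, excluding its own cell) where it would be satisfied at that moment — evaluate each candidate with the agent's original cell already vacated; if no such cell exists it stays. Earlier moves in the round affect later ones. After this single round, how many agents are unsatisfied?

1

Initially unsatisfied (in order): (1,3), (2,4), (3,4).
  (1,3) → (1,4).
  (2,4): no empty cell satisfies it; stays.
  (3,4) → (1,3).
Resulting grid:
A A A B B
- A A B B
- A A - B
Unsatisfied now: (2,4).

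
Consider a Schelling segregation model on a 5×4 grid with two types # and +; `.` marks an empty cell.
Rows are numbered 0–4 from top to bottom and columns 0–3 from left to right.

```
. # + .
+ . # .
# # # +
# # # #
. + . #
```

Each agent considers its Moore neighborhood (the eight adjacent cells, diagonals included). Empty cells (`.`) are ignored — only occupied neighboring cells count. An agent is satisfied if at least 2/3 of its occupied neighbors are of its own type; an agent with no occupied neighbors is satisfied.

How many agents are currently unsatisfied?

(0,1)# 1/3 not
(0,2)+ 0/2 not
(1,0)+ 0/3 not
(1,2)# 3/5 not
(2,0)# 3/4 satisfied
(2,1)# 6/7 satisfied
(2,2)# 5/6 satisfied
(2,3)+ 0/4 not
(3,0)# 3/4 satisfied
(3,1)# 5/6 satisfied
(3,2)# 5/7 satisfied
(3,3)# 3/4 satisfied
(4,1)+ 0/3 not
(4,3)# 2/2 satisfied
Unsatisfied: (0,1), (0,2), (1,0), (1,2), (2,3), (4,1) — 6 in total.

6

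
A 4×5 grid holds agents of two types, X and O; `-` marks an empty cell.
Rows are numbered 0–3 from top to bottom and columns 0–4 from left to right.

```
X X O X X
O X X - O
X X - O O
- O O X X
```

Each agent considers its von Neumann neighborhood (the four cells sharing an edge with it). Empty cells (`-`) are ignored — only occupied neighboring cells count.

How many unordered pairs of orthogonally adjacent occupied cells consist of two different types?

11

Scan each occupied cell's neighbors to the right and below so each pair is counted once.
Row 0: X(0,0)–X(0,1)= X(0,0)–O(1,0)≠ X(0,1)–O(0,2)≠ X(0,1)–X(1,1)= O(0,2)–X(0,3)≠ O(0,2)–X(1,2)≠ X(0,3)–X(0,4)= X(0,4)–O(1,4)≠  → 5/8 unlike.
Row 1: O(1,0)–X(1,1)≠ O(1,0)–X(2,0)≠ X(1,1)–X(1,2)= X(1,1)–X(2,1)= O(1,4)–O(2,4)=  → 2/5 unlike.
Row 2: X(2,0)–X(2,1)= X(2,1)–O(3,1)≠ O(2,3)–O(2,4)= O(2,3)–X(3,3)≠ O(2,4)–X(3,4)≠  → 3/5 unlike.
Row 3: O(3,1)–O(3,2)= O(3,2)–X(3,3)≠ X(3,3)–X(3,4)=  → 1/3 unlike.
Total adjacent occupied pairs: 21; unlike-type pairs: 11.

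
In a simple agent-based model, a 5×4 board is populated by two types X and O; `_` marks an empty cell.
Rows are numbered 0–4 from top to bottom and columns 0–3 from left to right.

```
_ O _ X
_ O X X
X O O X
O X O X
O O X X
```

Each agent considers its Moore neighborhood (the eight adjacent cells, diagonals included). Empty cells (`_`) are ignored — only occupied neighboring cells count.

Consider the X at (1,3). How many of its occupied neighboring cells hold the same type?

Occupied neighbors of (1,3): (0,3)=X, (1,2)=X, (2,2)=O, (2,3)=X.
Same type (X): 3 of 4.

3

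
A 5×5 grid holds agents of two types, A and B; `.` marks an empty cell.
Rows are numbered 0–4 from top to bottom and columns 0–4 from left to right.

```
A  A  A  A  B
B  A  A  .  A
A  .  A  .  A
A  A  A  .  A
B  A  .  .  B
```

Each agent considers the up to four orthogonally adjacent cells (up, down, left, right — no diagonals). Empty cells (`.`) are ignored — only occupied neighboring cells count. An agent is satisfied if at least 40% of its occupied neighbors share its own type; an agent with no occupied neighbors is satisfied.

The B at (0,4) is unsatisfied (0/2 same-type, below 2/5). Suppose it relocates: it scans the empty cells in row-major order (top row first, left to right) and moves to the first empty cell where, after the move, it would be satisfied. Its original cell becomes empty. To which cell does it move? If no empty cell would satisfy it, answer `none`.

Vacating (0,4). Empty cells in order:
  (1,3): 0/3 same-type → still unsatisfied.
  (2,1): 0/4 same-type → still unsatisfied.
  (2,3): 0/2 same-type → still unsatisfied.
  (3,3): 0/2 same-type → still unsatisfied.
  (4,2): 0/2 same-type → still unsatisfied.
  (4,3): 1/1 same-type → satisfied — stop here.

(4,3)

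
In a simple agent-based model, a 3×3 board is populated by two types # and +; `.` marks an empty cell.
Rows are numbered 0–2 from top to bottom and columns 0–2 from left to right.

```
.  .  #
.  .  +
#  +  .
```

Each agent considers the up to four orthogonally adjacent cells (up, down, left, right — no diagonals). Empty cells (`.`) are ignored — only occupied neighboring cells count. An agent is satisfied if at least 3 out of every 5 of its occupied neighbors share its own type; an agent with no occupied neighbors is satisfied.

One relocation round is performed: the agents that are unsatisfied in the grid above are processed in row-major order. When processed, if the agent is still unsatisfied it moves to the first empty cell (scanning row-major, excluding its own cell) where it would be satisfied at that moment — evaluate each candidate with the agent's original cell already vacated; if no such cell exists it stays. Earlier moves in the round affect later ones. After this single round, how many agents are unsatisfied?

Initially unsatisfied (in order): (0,2), (1,2), (2,0), (2,1).
  (0,2) → (0,0).
  (1,2): now satisfied by earlier moves; stays.
  (2,0) → (0,1).
  (2,1): now satisfied by earlier moves; stays.
Resulting grid:
# # .
. . +
. + .
All satisfied now.

0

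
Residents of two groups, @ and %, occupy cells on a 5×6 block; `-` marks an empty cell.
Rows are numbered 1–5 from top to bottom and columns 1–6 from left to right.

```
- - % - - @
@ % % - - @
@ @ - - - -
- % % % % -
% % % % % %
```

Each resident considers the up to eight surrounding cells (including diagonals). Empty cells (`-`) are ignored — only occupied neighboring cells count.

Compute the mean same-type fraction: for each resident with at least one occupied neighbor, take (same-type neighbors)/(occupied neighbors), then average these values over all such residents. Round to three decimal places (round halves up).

Row 1: (1,3)% 2/2 · (1,6)@ 1/1
Row 2: (2,1)@ 2/3 · (2,2)% 2/5 · (2,3)% 2/3 · (2,6)@ 1/1
Row 3: (3,1)@ 2/4 · (3,2)@ 2/6
Row 4: (4,2)% 4/6 · (4,3)% 5/6 · (4,4)% 5/5 · (4,5)% 4/4
Row 5: (5,1)% 2/2 · (5,2)% 4/4 · (5,3)% 5/5 · (5,4)% 5/5 · (5,5)% 4/4 · (5,6)% 2/2
Sum over 18 residents: 2/2 + 1/1 + 2/3 + 2/5 + 2/3 + 1/1 + 2/4 + 2/6 + 4/6 + 5/6 + 5/5 + 4/4 + 2/2 + 4/4 + 5/5 + 5/5 + 4/4 + 2/2 = 226/15; mean = 226/15 ÷ 18 = 113/135 = 0.837037… → 0.837.

0.837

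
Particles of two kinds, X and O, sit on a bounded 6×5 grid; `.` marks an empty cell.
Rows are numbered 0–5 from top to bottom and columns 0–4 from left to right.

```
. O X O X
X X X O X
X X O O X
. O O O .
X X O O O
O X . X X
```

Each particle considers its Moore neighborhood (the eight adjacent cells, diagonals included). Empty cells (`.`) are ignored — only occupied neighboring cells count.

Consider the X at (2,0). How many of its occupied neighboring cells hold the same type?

Occupied neighbors of (2,0): (1,0)=X, (1,1)=X, (2,1)=X, (3,1)=O.
Same type (X): 3 of 4.

3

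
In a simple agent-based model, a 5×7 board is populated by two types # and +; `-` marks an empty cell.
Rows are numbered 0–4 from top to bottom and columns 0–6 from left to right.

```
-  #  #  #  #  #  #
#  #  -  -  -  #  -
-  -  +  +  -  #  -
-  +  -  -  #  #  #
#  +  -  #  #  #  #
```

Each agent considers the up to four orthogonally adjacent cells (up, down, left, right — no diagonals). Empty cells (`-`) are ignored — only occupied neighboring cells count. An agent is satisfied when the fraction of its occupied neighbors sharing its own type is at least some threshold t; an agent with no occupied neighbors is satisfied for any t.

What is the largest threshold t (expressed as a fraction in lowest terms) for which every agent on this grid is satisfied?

Row 0: (0,1)# 2/2 · (0,2)# 2/2 · (0,3)# 2/2 · (0,4)# 2/2 · (0,5)# 3/3 · (0,6)# 1/1
Row 1: (1,0)# 1/1 · (1,1)# 2/2 · (1,5)# 2/2
Row 2: (2,2)+ 1/1 · (2,3)+ 1/1 · (2,5)# 2/2
Row 3: (3,1)+ 1/1 · (3,4)# 2/2 · (3,5)# 4/4 · (3,6)# 2/2
Row 4: (4,0)# 0/1 · (4,1)+ 1/2 · (4,3)# 1/1 · (4,4)# 3/3 · (4,5)# 3/3 · (4,6)# 2/2
The smallest same-type fraction is 0/1 at (4,0), which reduces to 0/1. Any threshold above that leaves this agent unsatisfied.

0/1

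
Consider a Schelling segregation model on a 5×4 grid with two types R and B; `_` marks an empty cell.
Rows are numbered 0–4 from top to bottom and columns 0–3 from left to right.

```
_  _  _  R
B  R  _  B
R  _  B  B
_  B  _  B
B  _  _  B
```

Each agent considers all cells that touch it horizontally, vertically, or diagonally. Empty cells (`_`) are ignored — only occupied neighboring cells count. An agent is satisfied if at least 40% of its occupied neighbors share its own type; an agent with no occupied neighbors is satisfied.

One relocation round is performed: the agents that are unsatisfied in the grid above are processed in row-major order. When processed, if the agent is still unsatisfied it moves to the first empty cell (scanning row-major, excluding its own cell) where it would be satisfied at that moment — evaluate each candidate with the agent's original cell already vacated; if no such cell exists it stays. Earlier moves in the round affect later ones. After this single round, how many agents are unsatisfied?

0

Initially unsatisfied (in order): (0,3), (1,0), (1,1), (2,0).
  (0,3) → (0,0).
  (1,0) → (0,2).
  (1,1): now satisfied by earlier moves; stays.
  (2,0): now satisfied by earlier moves; stays.
Resulting grid:
R _ B _
_ R _ B
R _ B B
_ B _ B
B _ _ B
All satisfied now.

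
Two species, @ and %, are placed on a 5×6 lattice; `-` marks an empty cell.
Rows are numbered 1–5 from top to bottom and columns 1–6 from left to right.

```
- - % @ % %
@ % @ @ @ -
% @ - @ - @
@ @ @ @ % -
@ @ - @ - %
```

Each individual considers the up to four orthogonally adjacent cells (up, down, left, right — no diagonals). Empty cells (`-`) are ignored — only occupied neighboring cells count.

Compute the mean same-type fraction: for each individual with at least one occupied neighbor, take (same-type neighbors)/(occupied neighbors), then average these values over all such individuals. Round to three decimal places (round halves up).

(1,3)% 0/2
(1,4)@ 1/3
(1,5)% 1/3
(1,6)% 1/1
(2,1)@ 0/2
(2,2)% 0/3
(2,3)@ 1/3
(2,4)@ 4/4
(2,5)@ 1/2
(3,1)% 0/3
(3,2)@ 1/3
(3,4)@ 2/2
(3,6)@ — no occupied neighbors
(4,1)@ 2/3
(4,2)@ 4/4
(4,3)@ 2/2
(4,4)@ 3/4
(4,5)% 0/1
(5,1)@ 2/2
(5,2)@ 2/2
(5,4)@ 1/1
(5,6)% — no occupied neighbors
Sum over 20 individuals: 0/2 + 1/3 + 1/3 + 1/1 + 0/2 + 0/3 + 1/3 + 4/4 + 1/2 + 0/3 + 1/3 + 2/2 + 2/3 + 4/4 + 2/2 + 3/4 + 0/1 + 2/2 + 2/2 + 1/1 = 45/4; mean = 45/4 ÷ 20 = 9/16 = 0.5625 → 0.563.

0.563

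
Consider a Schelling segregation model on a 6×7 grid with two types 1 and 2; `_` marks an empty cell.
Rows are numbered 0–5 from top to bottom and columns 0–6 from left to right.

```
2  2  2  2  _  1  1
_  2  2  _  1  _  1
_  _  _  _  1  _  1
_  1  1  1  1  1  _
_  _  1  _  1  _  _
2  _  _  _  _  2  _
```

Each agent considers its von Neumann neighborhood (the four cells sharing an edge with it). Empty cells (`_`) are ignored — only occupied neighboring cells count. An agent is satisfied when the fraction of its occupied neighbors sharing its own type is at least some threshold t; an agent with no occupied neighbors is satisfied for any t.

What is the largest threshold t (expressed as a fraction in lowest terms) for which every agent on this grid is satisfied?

1/1

Row 0: (0,0)2 1/1 · (0,1)2 3/3 · (0,2)2 3/3 · (0,3)2 1/1 · (0,5)1 1/1 · (0,6)1 2/2
Row 1: (1,1)2 2/2 · (1,2)2 2/2 · (1,4)1 1/1 · (1,6)1 2/2
Row 2: (2,4)1 2/2 · (2,6)1 1/1
Row 3: (3,1)1 1/1 · (3,2)1 3/3 · (3,3)1 2/2 · (3,4)1 4/4 · (3,5)1 1/1
Row 4: (4,2)1 1/1 · (4,4)1 1/1
Row 5: (5,0)2 — no occupied neighbors · (5,5)2 — no occupied neighbors
The smallest same-type fraction is 1/1 at (0,0), which reduces to 1/1. Any threshold above that leaves this agent unsatisfied.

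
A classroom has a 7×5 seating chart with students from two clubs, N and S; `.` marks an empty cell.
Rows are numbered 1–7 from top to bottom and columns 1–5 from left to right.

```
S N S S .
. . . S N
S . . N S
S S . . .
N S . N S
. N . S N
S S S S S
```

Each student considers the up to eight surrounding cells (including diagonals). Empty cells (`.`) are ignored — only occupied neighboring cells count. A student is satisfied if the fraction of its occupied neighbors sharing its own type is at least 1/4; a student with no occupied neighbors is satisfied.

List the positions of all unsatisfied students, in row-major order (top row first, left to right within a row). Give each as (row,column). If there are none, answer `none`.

(1,1)S 0/1 ✗
(1,2)N 0/2 ✗
(1,3)S 2/3 ✓
(1,4)S 2/3 ✓
(2,4)S 3/5 ✓
(2,5)N 1/4 ✓
(3,1)S 2/2 ✓
(3,4)N 1/3 ✓
(3,5)S 1/3 ✓
(4,1)S 3/4 ✓
(4,2)S 3/4 ✓
(5,1)N 1/4 ✓
(5,2)S 2/4 ✓
(5,4)N 1/3 ✓
(5,5)S 1/3 ✓
(6,2)N 1/5 ✗
(6,4)S 4/6 ✓
(6,5)N 1/5 ✗
(7,1)S 1/2 ✓
(7,2)S 2/3 ✓
(7,3)S 3/4 ✓
(7,4)S 3/4 ✓
(7,5)S 2/3 ✓

(1,1), (1,2), (6,2), (6,5)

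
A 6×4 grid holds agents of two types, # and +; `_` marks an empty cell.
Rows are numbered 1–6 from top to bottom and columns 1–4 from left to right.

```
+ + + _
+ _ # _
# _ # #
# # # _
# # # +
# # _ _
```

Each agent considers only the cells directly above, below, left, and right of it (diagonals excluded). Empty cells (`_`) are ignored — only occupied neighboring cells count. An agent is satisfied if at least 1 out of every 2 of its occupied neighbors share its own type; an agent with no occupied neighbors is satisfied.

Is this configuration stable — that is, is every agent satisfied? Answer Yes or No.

No

Row 1: (1,1)+ 2/2 satisfied · (1,2)+ 2/2 satisfied · (1,3)+ 1/2 satisfied
Row 2: (2,1)+ 1/2 satisfied · (2,3)# 1/2 satisfied
Row 3: (3,1)# 1/2 satisfied · (3,3)# 3/3 satisfied · (3,4)# 1/1 satisfied
Row 4: (4,1)# 3/3 satisfied · (4,2)# 3/3 satisfied · (4,3)# 3/3 satisfied
Row 5: (5,1)# 3/3 satisfied · (5,2)# 4/4 satisfied · (5,3)# 2/3 satisfied · (5,4)+ 0/1 not
Row 6: (6,1)# 2/2 satisfied · (6,2)# 2/2 satisfied
For instance (5,4) has only 0/1 same-type neighbors, below 1/2.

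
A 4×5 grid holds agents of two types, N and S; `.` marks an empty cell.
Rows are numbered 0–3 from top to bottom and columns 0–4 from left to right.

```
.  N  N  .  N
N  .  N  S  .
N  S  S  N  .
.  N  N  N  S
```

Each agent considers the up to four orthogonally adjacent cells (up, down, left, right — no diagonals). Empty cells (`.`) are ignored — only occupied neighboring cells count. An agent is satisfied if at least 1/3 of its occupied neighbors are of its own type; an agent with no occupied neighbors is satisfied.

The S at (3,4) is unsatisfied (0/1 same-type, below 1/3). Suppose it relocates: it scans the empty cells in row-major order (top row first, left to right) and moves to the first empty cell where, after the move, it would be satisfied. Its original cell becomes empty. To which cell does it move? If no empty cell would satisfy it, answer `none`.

Vacating (3,4). Empty cells in order:
  (0,0): 0/2 same-type → still unsatisfied.
  (0,3): 1/3 same-type → satisfied — stop here.

(0,3)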